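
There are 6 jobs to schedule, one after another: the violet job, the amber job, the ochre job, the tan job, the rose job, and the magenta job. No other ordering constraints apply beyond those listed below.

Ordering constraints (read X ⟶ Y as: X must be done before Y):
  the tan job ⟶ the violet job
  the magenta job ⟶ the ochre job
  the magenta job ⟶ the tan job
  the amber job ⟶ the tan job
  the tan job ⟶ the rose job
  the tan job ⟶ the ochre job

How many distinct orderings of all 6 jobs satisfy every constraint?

12

The jobs with no prerequisites are the amber job, the magenta job; any of them can be placed first.
Counting all ways to extend the partial order to a total order gives 12.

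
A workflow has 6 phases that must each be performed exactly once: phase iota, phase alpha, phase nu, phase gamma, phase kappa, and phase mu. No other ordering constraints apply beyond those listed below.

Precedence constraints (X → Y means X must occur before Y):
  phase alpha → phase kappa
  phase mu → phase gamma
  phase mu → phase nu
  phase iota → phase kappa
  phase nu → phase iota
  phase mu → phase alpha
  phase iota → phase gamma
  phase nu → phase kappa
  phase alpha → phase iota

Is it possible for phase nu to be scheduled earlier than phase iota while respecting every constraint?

Yes

Phase nu is actually forced before phase iota by the constraints, so certainly some valid ordering has phase nu first.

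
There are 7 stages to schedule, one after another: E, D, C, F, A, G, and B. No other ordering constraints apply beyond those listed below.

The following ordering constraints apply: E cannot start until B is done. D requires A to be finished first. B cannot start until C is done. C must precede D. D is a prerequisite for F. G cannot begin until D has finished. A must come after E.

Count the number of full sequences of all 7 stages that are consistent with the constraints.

C is the only stage with nothing required before it, so every ordering starts there.
Enumerating by repeatedly choosing an available stage (one whose prerequisites are all placed) gives 2 distinct complete orderings.

2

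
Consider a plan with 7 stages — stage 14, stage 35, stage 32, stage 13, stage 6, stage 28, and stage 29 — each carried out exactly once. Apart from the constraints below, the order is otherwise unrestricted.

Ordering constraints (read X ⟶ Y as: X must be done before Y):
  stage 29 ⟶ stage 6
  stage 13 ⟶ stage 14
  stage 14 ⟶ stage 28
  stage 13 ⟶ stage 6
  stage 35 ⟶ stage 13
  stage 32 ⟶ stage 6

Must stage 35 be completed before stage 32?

No

Nothing in the constraints links stage 35 and stage 32; they are unordered relative to each other.
There exist valid orderings with stage 32 before stage 35, so stage 35 is not required to come first.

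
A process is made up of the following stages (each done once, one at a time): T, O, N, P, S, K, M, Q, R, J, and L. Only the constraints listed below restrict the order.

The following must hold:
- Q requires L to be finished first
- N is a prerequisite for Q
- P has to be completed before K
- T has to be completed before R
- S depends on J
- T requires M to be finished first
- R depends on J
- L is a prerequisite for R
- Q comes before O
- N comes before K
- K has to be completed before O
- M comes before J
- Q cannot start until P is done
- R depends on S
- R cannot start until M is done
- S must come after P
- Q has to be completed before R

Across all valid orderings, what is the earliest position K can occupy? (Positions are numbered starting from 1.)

3

Working backwards through the constraints from K, its full set of required predecessors is N, P — 2 of them.
With 2 mandatory predecessors, the earliest K can sit is position 2+1 = 3, and placing just those 2 first achieves it.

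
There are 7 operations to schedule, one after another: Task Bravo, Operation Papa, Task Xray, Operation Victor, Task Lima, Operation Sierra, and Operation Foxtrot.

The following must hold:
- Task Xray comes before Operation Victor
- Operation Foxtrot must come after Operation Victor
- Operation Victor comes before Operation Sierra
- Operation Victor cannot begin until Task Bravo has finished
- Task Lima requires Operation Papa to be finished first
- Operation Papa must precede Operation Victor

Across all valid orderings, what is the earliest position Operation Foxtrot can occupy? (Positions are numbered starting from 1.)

5

Working backwards through the constraints from Operation Foxtrot, its full set of required predecessors is Task Bravo, Operation Papa, Task Xray, Operation Victor — 4 of them.
With 4 mandatory predecessors, the earliest Operation Foxtrot can sit is position 4+1 = 5, and placing just those 4 first achieves it.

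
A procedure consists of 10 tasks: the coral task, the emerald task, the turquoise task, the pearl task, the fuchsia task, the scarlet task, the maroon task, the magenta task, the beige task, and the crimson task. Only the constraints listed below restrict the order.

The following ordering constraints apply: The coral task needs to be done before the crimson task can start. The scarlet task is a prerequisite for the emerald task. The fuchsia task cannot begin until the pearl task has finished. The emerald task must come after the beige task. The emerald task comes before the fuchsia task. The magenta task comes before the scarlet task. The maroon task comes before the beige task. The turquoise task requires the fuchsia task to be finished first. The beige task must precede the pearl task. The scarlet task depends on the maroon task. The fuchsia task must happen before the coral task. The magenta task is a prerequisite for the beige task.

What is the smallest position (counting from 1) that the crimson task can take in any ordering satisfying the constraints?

The tasks that are forced before the crimson task, directly or transitively, are the coral task, the emerald task, the pearl task, the fuchsia task, the scarlet task, the maroon task, the magenta task, the beige task. That's 8 tasks.
With 8 mandatory predecessors, the earliest the crimson task can sit is position 8+1 = 9, and placing just those 8 first achieves it.

9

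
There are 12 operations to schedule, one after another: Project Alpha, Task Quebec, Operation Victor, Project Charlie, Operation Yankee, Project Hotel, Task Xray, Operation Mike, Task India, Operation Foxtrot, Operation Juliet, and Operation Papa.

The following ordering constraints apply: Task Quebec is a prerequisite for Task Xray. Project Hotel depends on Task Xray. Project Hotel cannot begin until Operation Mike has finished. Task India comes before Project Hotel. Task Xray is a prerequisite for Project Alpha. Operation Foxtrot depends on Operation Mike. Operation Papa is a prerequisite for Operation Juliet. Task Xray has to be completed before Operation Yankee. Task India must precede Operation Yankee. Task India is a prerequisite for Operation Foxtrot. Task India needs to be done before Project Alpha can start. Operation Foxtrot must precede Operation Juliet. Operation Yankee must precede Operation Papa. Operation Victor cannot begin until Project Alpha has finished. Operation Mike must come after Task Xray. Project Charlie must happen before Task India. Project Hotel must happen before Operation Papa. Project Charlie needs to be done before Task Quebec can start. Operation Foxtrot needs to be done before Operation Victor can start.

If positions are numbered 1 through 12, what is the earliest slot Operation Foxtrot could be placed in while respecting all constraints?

Working backwards through the constraints from Operation Foxtrot, its full set of required predecessors is Task Quebec, Project Charlie, Task Xray, Operation Mike, Task India — 5 of them.
With 5 mandatory predecessors, the earliest Operation Foxtrot can sit is position 5+1 = 6, and placing just those 5 first achieves it.

6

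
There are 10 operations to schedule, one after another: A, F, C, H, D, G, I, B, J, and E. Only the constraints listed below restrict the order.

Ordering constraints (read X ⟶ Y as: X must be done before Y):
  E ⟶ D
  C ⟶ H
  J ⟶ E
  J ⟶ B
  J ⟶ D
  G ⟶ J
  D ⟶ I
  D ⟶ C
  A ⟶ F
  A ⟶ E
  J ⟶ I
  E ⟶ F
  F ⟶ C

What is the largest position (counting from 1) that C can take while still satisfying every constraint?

Following the constraints forward from C, its only required successor is H.
With 1 mandatory successor out of 10 operations total, the latest slot for C is 10−1 = 9, and it's reachable by doing all non-successors before C.

9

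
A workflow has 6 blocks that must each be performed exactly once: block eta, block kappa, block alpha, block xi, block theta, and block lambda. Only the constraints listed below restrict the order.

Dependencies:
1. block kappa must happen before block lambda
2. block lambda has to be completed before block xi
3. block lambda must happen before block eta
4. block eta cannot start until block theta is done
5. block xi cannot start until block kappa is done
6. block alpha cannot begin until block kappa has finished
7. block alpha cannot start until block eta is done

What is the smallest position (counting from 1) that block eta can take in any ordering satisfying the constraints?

4

The blocks that are forced before block eta, directly or transitively, are block kappa, block theta, block lambda. That's 3 blocks.
With 3 mandatory predecessors, the earliest block eta can sit is position 3+1 = 4, and placing just those 3 first achieves it.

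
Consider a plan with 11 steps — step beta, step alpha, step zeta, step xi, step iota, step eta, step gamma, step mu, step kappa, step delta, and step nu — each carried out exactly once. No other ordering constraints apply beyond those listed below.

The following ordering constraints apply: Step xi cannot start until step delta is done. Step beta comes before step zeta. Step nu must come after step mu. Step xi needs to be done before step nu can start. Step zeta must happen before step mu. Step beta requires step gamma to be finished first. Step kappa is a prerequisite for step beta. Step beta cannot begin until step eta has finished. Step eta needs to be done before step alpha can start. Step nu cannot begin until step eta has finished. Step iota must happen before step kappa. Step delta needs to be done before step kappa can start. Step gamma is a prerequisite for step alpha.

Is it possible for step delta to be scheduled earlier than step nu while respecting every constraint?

Yes

Step delta is actually forced before step nu by the constraints, so certainly some valid ordering has step delta first.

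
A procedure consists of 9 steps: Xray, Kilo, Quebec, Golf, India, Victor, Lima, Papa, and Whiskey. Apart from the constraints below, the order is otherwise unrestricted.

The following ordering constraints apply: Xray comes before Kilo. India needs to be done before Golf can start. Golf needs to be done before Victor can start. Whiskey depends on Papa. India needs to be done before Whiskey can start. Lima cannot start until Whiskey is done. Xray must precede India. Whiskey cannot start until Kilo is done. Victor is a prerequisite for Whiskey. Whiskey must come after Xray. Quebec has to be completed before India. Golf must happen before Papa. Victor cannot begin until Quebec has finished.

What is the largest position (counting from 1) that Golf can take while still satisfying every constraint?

5

Every step that must follow Golf has to come after it. Tracing all chains starting from Golf, those steps are: Victor, Lima, Papa, Whiskey — 4 in total.
So at least 4 steps follow Golf, putting Golf no later than position 5. That position is achievable by scheduling everything else first.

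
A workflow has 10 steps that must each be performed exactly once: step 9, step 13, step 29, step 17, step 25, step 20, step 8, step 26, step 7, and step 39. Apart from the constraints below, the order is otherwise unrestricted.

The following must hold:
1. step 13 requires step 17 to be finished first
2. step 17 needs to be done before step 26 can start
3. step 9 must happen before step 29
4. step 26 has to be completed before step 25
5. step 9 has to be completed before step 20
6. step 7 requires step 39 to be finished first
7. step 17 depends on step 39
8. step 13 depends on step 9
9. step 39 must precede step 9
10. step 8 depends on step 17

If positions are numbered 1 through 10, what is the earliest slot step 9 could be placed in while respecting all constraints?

2

Working backwards through the constraints from step 9, its only required predecessor is step 39.
So at minimum 1 step comes before step 9, putting step 9 no earlier than position 2. That position is achievable by scheduling exactly that predecessor first.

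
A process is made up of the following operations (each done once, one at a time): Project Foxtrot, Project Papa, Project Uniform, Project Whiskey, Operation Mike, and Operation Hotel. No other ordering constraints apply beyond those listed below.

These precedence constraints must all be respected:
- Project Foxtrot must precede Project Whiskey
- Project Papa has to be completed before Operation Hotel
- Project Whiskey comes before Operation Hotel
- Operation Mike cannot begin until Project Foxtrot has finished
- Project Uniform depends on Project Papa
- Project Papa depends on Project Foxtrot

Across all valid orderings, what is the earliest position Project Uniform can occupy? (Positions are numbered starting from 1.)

Working backwards through the constraints from Project Uniform, its full set of required predecessors is Project Foxtrot, Project Papa — 2 of them.
So at minimum 2 operations come before Project Uniform, putting Project Uniform no earlier than position 3. That position is achievable by scheduling exactly those predecessors first.

3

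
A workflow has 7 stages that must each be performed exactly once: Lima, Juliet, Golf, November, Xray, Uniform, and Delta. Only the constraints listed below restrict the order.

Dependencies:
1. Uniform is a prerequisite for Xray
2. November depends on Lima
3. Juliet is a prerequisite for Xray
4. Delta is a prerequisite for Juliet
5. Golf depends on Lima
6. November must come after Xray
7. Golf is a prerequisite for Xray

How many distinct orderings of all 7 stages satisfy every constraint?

30

The stages with no prerequisites are Lima, Uniform, Delta; any of them can be placed first.
Systematically extending each partial ordering one stage at a time and counting, there are 30 complete orderings.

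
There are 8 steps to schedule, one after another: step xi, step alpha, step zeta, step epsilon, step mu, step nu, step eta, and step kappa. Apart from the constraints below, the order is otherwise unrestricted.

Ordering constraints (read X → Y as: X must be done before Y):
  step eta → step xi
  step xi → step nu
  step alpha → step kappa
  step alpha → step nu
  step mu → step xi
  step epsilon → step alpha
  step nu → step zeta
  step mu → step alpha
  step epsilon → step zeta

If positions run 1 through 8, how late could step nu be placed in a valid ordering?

Following the constraints forward from step nu, its only required successor is step zeta.
With 1 mandatory successor out of 8 steps total, the latest slot for step nu is 8−1 = 7, and it's reachable by doing all non-successors before step nu.

7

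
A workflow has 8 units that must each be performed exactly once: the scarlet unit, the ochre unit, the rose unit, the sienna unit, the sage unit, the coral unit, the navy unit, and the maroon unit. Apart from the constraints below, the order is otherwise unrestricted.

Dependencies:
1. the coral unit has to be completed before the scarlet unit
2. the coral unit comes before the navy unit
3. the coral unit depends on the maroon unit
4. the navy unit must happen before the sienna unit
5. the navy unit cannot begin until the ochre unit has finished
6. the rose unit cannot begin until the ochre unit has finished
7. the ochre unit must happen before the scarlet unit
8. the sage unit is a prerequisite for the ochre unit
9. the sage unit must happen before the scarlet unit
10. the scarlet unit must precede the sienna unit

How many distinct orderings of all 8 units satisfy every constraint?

56

2 units have no prerequisites (the sage unit, the maroon unit), so any of them could come first.
Counting all ways to extend the partial order to a total order gives 56.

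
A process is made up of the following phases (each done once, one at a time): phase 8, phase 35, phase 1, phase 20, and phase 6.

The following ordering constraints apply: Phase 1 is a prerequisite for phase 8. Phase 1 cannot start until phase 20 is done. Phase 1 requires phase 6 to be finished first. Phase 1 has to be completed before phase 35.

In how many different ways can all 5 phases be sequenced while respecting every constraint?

4

The phases with no prerequisites are phase 20, phase 6; any of them can be placed first.
Enumerating by repeatedly choosing an available phase (one whose prerequisites are all placed) gives 4 distinct complete orderings.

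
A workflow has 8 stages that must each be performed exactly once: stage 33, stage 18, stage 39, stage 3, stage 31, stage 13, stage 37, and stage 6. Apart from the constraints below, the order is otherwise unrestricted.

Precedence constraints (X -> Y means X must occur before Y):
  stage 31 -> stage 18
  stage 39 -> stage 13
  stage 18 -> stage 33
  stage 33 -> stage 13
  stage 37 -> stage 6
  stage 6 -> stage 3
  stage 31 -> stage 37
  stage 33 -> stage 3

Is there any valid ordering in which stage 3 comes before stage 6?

No

The constraints give a chain stage 6 → stage 3, which forces stage 6 before stage 3.
So no valid ordering can have stage 3 before stage 6.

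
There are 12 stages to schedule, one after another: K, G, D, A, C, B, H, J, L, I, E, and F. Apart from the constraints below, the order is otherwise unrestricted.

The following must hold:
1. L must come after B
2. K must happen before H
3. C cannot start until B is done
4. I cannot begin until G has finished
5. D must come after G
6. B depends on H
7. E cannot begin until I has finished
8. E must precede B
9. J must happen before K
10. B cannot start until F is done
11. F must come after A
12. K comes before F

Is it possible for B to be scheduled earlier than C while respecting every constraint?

Yes

The constraints force B before C, so yes — every valid ordering has B earlier.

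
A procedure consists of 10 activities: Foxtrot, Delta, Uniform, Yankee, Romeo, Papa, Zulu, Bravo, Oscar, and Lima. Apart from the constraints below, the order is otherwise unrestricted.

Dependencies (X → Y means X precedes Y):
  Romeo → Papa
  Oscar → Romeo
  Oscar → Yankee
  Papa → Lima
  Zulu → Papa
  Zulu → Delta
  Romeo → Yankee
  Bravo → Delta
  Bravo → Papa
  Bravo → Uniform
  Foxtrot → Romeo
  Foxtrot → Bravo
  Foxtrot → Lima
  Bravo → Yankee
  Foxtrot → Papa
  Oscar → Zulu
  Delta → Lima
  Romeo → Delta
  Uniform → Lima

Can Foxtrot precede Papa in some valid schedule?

Yes

Every valid ordering already has Foxtrot before Papa (the constraints require it), so in particular at least one does.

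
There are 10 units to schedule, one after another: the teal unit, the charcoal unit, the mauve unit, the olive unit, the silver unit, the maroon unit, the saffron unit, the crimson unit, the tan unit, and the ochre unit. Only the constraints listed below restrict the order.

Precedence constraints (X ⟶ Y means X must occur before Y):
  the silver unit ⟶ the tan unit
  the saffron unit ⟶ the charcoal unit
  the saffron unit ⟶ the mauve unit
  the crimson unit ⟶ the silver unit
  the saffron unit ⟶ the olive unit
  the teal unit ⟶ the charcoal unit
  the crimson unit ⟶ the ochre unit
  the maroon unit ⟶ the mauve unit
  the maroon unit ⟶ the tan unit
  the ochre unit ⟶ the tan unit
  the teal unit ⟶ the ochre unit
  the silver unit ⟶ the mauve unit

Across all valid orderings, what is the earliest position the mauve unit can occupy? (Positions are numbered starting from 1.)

The units that are forced before the mauve unit, directly or transitively, are the silver unit, the maroon unit, the saffron unit, the crimson unit. That's 4 units.
With 4 mandatory predecessors, the earliest the mauve unit can sit is position 4+1 = 5, and placing just those 4 first achieves it.

5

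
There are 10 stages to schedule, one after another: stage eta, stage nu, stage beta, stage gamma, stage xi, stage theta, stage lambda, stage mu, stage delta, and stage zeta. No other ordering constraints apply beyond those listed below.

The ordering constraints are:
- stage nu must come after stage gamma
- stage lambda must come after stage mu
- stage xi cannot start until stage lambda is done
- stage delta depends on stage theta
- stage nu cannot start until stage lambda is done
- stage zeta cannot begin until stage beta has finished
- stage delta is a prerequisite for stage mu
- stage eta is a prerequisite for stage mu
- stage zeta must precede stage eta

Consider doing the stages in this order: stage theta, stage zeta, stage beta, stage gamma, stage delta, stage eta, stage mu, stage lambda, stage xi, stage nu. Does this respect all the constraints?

No

The sequence places stage zeta ahead of stage beta.
Since stage beta is required before stage zeta, the ordering is invalid.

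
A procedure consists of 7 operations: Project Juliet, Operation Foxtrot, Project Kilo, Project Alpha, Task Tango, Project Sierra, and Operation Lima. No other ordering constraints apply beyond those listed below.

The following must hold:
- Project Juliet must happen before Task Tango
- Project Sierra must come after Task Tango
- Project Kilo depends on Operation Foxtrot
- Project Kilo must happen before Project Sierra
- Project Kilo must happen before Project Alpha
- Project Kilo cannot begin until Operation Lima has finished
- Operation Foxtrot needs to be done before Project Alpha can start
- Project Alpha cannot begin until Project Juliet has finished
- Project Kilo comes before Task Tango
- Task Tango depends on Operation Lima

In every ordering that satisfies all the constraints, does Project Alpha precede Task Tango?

Nothing in the constraints links Project Alpha and Task Tango; they are unordered relative to each other.
There exist valid orderings with Task Tango before Project Alpha, so Project Alpha is not required to come first.

No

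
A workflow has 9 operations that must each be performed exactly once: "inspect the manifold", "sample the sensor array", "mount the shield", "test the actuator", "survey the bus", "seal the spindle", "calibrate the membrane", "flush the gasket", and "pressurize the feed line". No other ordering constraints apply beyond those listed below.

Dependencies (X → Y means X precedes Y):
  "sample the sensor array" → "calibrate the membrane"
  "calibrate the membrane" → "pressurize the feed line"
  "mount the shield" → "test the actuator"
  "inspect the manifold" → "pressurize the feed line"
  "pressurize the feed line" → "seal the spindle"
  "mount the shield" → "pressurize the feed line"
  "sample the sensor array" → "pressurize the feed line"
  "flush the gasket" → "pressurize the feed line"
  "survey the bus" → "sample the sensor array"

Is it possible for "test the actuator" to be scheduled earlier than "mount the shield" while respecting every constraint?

Following "mount the shield" → "test the actuator", "mount the shield" must precede "test the actuator" in every valid ordering.
So no valid ordering can have "test the actuator" before "mount the shield".

No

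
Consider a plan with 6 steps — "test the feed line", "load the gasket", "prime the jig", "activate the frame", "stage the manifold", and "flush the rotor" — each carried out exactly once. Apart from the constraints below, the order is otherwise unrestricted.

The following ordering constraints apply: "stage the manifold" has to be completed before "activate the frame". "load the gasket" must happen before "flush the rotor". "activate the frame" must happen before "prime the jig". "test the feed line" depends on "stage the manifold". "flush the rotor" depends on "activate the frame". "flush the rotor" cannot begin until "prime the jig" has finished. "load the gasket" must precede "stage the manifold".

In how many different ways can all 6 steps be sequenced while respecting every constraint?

4

Only "load the gasket" has no prerequisites, so it must go first.
Systematically extending each partial ordering one step at a time and counting, there are 4 complete orderings.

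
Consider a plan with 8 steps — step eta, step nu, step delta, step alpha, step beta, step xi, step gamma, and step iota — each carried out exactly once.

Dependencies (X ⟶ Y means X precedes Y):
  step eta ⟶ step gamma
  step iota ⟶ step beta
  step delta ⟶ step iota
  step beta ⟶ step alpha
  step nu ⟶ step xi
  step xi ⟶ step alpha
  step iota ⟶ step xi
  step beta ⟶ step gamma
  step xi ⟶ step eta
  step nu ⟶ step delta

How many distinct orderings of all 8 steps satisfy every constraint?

8

Step nu is the only step with nothing required before it, so every ordering starts there.
Counting all ways to extend the partial order to a total order gives 8.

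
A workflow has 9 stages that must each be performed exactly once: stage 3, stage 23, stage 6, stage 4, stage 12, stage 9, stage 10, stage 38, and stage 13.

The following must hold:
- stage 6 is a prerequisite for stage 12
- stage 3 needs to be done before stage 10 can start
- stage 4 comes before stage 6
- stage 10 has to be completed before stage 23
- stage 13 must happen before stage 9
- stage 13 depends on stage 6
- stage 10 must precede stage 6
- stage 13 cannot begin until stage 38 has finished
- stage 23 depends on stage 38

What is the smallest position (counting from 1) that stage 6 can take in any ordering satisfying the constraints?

4

Every stage that must precede stage 6 has to come before it. Tracing all chains that end at stage 6, those stages are: stage 3, stage 4, stage 10 — 3 in total.
With 3 mandatory predecessors, the earliest stage 6 can sit is position 3+1 = 4, and placing just those 3 first achieves it.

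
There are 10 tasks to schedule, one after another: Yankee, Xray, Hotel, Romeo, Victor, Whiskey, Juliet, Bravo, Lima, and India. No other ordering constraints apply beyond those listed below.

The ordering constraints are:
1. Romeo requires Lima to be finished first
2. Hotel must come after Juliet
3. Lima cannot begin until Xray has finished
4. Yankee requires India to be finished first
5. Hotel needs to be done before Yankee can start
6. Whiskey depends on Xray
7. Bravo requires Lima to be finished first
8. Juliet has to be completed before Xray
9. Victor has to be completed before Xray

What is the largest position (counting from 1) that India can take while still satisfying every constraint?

The only task forced after India (directly or by a chain) is Yankee.
With 1 mandatory successor out of 10 tasks total, the latest slot for India is 10−1 = 9, and it's reachable by doing all non-successors before India.

9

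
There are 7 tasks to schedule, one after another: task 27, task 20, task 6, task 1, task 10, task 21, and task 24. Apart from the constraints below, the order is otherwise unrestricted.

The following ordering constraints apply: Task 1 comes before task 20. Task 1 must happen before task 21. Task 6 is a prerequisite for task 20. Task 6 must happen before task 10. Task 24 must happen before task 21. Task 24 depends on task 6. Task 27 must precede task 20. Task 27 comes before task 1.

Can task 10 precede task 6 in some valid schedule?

No

Following task 6 → task 10, task 6 must precede task 10 in every valid ordering.
Hence task 10 can never be scheduled before task 6.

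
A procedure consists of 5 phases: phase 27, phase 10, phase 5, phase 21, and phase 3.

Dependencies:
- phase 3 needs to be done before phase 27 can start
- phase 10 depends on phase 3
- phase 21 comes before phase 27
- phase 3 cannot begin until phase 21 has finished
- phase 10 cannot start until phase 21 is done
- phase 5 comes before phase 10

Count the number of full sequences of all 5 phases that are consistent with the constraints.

7

The phases with no prerequisites are phase 5, phase 21; any of them can be placed first.
Counting all ways to extend the partial order to a total order gives 7.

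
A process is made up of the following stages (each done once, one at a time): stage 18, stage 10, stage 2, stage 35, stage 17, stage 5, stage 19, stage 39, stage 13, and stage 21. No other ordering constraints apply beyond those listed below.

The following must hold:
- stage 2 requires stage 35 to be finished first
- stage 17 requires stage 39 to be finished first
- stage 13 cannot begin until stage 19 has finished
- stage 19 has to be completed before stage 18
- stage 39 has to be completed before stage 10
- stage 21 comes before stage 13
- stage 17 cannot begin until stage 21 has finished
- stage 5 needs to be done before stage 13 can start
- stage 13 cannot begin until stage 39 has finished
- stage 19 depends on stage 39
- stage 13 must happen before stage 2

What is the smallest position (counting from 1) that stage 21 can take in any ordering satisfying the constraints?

No constraint forces any other stage before stage 21, so it can be placed first.

1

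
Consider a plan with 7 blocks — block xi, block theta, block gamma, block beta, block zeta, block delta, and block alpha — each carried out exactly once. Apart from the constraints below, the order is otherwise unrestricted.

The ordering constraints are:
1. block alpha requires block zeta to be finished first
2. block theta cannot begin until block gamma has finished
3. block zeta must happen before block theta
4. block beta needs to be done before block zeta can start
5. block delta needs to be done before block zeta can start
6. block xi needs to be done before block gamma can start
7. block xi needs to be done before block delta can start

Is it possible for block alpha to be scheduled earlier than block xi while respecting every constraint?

There is a dependency chain block xi → block delta → block zeta → block alpha, so block alpha always comes after block xi.
So no valid ordering can have block alpha before block xi.

No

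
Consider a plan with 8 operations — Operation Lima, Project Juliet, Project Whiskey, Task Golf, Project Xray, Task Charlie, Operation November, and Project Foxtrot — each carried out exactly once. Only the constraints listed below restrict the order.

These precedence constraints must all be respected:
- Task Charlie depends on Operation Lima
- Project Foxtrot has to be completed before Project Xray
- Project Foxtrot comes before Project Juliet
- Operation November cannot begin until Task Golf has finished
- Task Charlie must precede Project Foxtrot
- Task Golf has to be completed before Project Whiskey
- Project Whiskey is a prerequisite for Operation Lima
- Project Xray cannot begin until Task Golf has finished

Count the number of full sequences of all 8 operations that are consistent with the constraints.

Only Task Golf has no prerequisites, so it must go first.
Counting all ways to extend the partial order to a total order gives 14.

14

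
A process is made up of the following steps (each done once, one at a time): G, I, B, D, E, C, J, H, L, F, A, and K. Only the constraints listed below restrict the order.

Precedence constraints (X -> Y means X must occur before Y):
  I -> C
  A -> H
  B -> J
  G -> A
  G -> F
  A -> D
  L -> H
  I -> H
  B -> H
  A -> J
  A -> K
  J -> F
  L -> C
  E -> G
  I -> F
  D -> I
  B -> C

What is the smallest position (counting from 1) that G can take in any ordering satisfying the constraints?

Working backwards through the constraints from G, its only required predecessor is E.
With 1 mandatory predecessor, the earliest G can sit is position 1+1 = 2, and placing just that one first achieves it.

2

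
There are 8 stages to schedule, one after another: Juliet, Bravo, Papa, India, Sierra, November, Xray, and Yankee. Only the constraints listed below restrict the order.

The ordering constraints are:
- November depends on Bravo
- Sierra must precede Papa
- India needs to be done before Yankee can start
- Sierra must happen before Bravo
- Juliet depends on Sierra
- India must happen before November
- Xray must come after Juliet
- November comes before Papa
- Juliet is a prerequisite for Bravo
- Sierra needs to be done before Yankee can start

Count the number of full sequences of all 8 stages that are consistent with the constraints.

90

2 stages have no prerequisites (India, Sierra), so any of them could come first.
Enumerating by repeatedly choosing an available stage (one whose prerequisites are all placed) gives 90 distinct complete orderings.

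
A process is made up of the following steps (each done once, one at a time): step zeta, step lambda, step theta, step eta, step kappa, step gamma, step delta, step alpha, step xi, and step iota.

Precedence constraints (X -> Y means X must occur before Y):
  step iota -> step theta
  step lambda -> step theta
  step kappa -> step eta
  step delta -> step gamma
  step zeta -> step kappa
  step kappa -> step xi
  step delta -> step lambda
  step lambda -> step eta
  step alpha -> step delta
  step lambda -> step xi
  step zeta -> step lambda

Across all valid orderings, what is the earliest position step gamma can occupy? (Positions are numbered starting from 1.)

Every step that must precede step gamma has to come before it. Tracing all chains that end at step gamma, those steps are: step delta, step alpha — 2 in total.
With 2 mandatory predecessors, the earliest step gamma can sit is position 2+1 = 3, and placing just those 2 first achieves it.

3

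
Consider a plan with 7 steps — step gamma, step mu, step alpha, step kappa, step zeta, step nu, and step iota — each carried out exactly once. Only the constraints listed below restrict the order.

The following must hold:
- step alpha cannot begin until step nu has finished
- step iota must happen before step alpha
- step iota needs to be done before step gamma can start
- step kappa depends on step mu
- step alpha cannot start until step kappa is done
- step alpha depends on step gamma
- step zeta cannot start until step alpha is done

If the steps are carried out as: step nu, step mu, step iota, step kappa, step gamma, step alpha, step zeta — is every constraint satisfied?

Yes

Every stated constraint is respected: step nu sits at position 1, ahead of step alpha at position 6, and each of the other listed pairs likewise has the predecessor earlier in the sequence.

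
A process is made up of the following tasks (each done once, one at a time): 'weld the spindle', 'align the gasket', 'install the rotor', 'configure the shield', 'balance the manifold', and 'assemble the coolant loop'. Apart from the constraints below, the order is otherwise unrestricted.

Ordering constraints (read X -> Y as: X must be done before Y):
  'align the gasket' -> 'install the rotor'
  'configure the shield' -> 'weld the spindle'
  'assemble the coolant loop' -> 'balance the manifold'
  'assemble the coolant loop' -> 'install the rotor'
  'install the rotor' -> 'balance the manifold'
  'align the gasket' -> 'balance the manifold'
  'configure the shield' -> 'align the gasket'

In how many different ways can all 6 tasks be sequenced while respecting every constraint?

14

The tasks with no prerequisites are 'configure the shield', 'assemble the coolant loop'; any of them can be placed first.
Counting all ways to extend the partial order to a total order gives 14.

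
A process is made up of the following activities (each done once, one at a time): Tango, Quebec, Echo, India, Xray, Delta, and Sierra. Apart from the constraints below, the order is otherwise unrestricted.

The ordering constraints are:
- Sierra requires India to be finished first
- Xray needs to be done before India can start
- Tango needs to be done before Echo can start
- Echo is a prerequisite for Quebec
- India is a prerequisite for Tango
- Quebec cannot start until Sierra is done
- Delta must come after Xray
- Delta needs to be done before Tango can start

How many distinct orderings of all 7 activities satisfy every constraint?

7

Only Xray has no prerequisites, so it must go first.
Enumerating by repeatedly choosing an available activity (one whose prerequisites are all placed) gives 7 distinct complete orderings.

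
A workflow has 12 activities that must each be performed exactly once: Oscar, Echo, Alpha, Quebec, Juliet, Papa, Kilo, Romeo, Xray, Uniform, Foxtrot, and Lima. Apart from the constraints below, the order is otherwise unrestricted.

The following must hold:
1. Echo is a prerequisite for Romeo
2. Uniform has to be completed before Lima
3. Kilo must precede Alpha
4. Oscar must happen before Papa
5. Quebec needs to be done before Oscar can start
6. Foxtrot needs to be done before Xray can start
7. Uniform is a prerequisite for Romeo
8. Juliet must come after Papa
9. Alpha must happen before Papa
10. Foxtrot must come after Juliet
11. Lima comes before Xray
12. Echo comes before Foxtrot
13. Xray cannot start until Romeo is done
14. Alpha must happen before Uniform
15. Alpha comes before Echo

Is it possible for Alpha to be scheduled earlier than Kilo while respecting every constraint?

No

The constraints give a chain Kilo → Alpha, which forces Kilo before Alpha.
So no valid ordering can have Alpha before Kilo.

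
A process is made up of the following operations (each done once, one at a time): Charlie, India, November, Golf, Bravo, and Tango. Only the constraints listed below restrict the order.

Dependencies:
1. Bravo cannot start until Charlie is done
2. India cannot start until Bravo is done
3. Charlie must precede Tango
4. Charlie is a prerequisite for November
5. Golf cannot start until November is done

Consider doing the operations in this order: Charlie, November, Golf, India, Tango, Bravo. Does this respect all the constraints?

Here Bravo comes after India.
But one of the constraints requires Bravo before India, so this ordering violates it.

No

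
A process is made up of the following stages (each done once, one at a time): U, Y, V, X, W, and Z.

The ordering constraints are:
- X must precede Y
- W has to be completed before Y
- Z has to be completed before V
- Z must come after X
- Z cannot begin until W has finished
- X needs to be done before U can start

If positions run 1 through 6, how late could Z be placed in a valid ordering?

Following the constraints forward from Z, its only required successor is V.
With 1 mandatory successor out of 6 stages total, the latest slot for Z is 6−1 = 5, and it's reachable by doing all non-successors before Z.

5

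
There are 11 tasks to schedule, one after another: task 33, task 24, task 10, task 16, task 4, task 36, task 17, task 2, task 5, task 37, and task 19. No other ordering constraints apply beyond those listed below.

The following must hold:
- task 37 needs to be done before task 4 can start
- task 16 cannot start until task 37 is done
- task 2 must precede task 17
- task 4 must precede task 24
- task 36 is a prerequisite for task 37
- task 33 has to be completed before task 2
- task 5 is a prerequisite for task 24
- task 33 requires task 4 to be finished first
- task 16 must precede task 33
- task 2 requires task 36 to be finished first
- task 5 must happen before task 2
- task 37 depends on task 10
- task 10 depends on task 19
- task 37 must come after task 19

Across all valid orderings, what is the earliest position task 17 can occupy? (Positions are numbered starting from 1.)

Every task that must precede task 17 has to come before it. Tracing all chains that end at task 17, those tasks are: task 33, task 10, task 16, task 4, task 36, task 2, task 5, task 37, task 19 — 9 in total.
With 9 mandatory predecessors, the earliest task 17 can sit is position 9+1 = 10, and placing just those 9 first achieves it.

10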